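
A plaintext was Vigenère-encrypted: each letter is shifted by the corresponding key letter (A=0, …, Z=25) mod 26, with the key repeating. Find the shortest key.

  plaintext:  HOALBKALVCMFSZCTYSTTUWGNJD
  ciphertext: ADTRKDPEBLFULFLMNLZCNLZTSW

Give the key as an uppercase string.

TPTGJ

  i= 0: A-H = 19 → T
  i= 1: D-O = 15 → P
  i= 2: T-A = 19 → T
  i= 3: R-L =  6 → G
  i= 4: K-B =  9 → J
  i= 5: D-K = 19 → T
  i= 6: P-A = 15 → P
  i= 7: E-L = 19 → T
  i= 8: B-V =  6 → G
  i= 9: L-C =  9 → J
  i=10: F-M = 19 → T
  i=11: U-F = 15 → P
  i=12: L-S = 19 → T
  i=13: F-Z =  6 → G
  i=14: L-C =  9 → J
  i=15: M-T = 19 → T
  i=16: N-Y = 15 → P
  i=17: L-S = 19 → T
  i=18: Z-T =  6 → G
  i=19: C-T =  9 → J
  i=20: N-U = 19 → T
  i=21: L-W = 15 → P
  i=22: Z-G = 19 → T
  i=23: T-N =  6 → G
  i=24: S-J =  9 → J
  i=25: W-D = 19 → T
  shifts repeat with period 5: TPTGJ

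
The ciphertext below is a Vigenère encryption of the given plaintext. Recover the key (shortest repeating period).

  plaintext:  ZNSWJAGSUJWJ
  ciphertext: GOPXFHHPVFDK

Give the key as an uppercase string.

  i= 0: G-Z =  7 → H
  i= 1: O-N =  1 → B
  i= 2: P-S = 23 → X
  i= 3: X-W =  1 → B
  i= 4: F-J = 22 → W
  i= 5: H-A =  7 → H
  i= 6: H-G =  1 → B
  i= 7: P-S = 23 → X
  i= 8: V-U =  1 → B
  i= 9: F-J = 22 → W
  i=10: D-W =  7 → H
  i=11: K-J =  1 → B
  shifts repeat with period 5: HBXBW

HBXBW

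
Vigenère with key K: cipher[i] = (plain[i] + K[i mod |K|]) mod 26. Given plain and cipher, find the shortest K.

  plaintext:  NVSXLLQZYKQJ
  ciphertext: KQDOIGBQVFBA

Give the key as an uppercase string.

  i= 0: K-N = 23 → X
  i= 1: Q-V = 21 → V
  i= 2: D-S = 11 → L
  i= 3: O-X = 17 → R
  i= 4: I-L = 23 → X
  i= 5: G-L = 21 → V
  i= 6: B-Q = 11 → L
  i= 7: Q-Z = 17 → R
  i= 8: V-Y = 23 → X
  i= 9: F-K = 21 → V
  i=10: B-Q = 11 → L
  i=11: A-J = 17 → R
  shifts repeat with period 4: XVLR

XVLR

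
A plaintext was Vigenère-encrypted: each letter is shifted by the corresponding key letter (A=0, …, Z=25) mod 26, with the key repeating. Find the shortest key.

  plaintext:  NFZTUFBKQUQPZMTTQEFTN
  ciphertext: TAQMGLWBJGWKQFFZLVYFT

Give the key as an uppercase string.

GVRTM

  i= 0: T-N =  6 → G
  i= 1: A-F = 21 → V
  i= 2: Q-Z = 17 → R
  i= 3: M-T = 19 → T
  i= 4: G-U = 12 → M
  i= 5: L-F =  6 → G
  i= 6: W-B = 21 → V
  i= 7: B-K = 17 → R
  i= 8: J-Q = 19 → T
  i= 9: G-U = 12 → M
  i=10: W-Q =  6 → G
  i=11: K-P = 21 → V
  i=12: Q-Z = 17 → R
  i=13: F-M = 19 → T
  i=14: F-T = 12 → M
  i=15: Z-T =  6 → G
  i=16: L-Q = 21 → V
  i=17: V-E = 17 → R
  i=18: Y-F = 19 → T
  i=19: F-T = 12 → M
  i=20: T-N =  6 → G
  shifts repeat with period 5: GVRTM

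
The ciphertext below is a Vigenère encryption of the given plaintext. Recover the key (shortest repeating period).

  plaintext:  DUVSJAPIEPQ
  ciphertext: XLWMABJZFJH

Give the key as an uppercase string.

URB

  i= 0: X-D = 20 → U
  i= 1: L-U = 17 → R
  i= 2: W-V =  1 → B
  i= 3: M-S = 20 → U
  i= 4: A-J = 17 → R
  i= 5: B-A =  1 → B
  i= 6: J-P = 20 → U
  i= 7: Z-I = 17 → R
  i= 8: F-E =  1 → B
  i= 9: J-P = 20 → U
  i=10: H-Q = 17 → R
  shifts repeat with period 3: URB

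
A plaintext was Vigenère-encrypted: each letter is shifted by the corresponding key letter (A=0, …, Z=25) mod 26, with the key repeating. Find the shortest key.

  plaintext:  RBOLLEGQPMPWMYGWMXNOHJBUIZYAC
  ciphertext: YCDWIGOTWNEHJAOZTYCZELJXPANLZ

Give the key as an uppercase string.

  i= 0: Y-R =  7 → H
  i= 1: C-B =  1 → B
  i= 2: D-O = 15 → P
  i= 3: W-L = 11 → L
  i= 4: I-L = 23 → X
  i= 5: G-E =  2 → C
  i= 6: O-G =  8 → I
  i= 7: T-Q =  3 → D
  i= 8: W-P =  7 → H
  i= 9: N-M =  1 → B
  i=10: E-P = 15 → P
  i=11: H-W = 11 → L
  i=12: J-M = 23 → X
  i=13: A-Y =  2 → C
  i=14: O-G =  8 → I
  i=15: Z-W =  3 → D
  i=16: T-M =  7 → H
  i=17: Y-X =  1 → B
  i=18: C-N = 15 → P
  i=19: Z-O = 11 → L
  i=20: E-H = 23 → X
  i=21: L-J =  2 → C
  i=22: J-B =  8 → I
  i=23: X-U =  3 → D
  i=24: P-I =  7 → H
  i=25: A-Z =  1 → B
  i=26: N-Y = 15 → P
  i=27: L-A = 11 → L
  i=28: Z-C = 23 → X
  shifts repeat with period 8: HBPLXCID

HBPLXCID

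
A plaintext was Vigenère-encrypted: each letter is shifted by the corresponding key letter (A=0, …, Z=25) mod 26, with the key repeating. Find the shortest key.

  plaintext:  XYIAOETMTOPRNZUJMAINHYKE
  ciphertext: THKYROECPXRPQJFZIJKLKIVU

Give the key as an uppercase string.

  i= 0: T-X = 22 → W
  i= 1: H-Y =  9 → J
  i= 2: K-I =  2 → C
  i= 3: Y-A = 24 → Y
  i= 4: R-O =  3 → D
  i= 5: O-E = 10 → K
  i= 6: E-T = 11 → L
  i= 7: C-M = 16 → Q
  i= 8: P-T = 22 → W
  i= 9: X-O =  9 → J
  i=10: R-P =  2 → C
  i=11: P-R = 24 → Y
  i=12: Q-N =  3 → D
  i=13: J-Z = 10 → K
  i=14: F-U = 11 → L
  i=15: Z-J = 16 → Q
  i=16: I-M = 22 → W
  i=17: J-A =  9 → J
  i=18: K-I =  2 → C
  i=19: L-N = 24 → Y
  i=20: K-H =  3 → D
  i=21: I-Y = 10 → K
  i=22: V-K = 11 → L
  i=23: U-E = 16 → Q
  shifts repeat with period 8: WJCYDKLQ

WJCYDKLQ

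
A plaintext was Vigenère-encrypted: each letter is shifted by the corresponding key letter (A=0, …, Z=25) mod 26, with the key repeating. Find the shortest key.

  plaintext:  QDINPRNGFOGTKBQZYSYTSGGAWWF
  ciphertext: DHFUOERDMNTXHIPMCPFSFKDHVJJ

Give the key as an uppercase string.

  i= 0: D-Q = 13 → N
  i= 1: H-D =  4 → E
  i= 2: F-I = 23 → X
  i= 3: U-N =  7 → H
  i= 4: O-P = 25 → Z
  i= 5: E-R = 13 → N
  i= 6: R-N =  4 → E
  i= 7: D-G = 23 → X
  i= 8: M-F =  7 → H
  i= 9: N-O = 25 → Z
  i=10: T-G = 13 → N
  i=11: X-T =  4 → E
  i=12: H-K = 23 → X
  i=13: I-B =  7 → H
  i=14: P-Q = 25 → Z
  i=15: M-Z = 13 → N
  i=16: C-Y =  4 → E
  i=17: P-S = 23 → X
  i=18: F-Y =  7 → H
  i=19: S-T = 25 → Z
  i=20: F-S = 13 → N
  i=21: K-G =  4 → E
  i=22: D-G = 23 → X
  i=23: H-A =  7 → H
  i=24: V-W = 25 → Z
  i=25: J-W = 13 → N
  i=26: J-F =  4 → E
  shifts repeat with period 5: NEXHZ

NEXHZ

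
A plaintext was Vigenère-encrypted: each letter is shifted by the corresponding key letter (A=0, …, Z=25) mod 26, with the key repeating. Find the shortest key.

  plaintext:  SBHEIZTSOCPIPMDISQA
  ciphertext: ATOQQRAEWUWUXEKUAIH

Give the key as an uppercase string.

  i= 0: A-S =  8 → I
  i= 1: T-B = 18 → S
  i= 2: O-H =  7 → H
  i= 3: Q-E = 12 → M
  i= 4: Q-I =  8 → I
  i= 5: R-Z = 18 → S
  i= 6: A-T =  7 → H
  i= 7: E-S = 12 → M
  i= 8: W-O =  8 → I
  i= 9: U-C = 18 → S
  i=10: W-P =  7 → H
  i=11: U-I = 12 → M
  i=12: X-P =  8 → I
  i=13: E-M = 18 → S
  i=14: K-D =  7 → H
  i=15: U-I = 12 → M
  i=16: A-S =  8 → I
  i=17: I-Q = 18 → S
  i=18: H-A =  7 → H
  shifts repeat with period 4: ISHM

ISHM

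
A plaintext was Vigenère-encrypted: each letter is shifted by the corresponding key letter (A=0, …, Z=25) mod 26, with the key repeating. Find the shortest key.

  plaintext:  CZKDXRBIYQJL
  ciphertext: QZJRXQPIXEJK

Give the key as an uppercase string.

OAZ

  i= 0: Q-C = 14 → O
  i= 1: Z-Z =  0 → A
  i= 2: J-K = 25 → Z
  i= 3: R-D = 14 → O
  i= 4: X-X =  0 → A
  i= 5: Q-R = 25 → Z
  i= 6: P-B = 14 → O
  i= 7: I-I =  0 → A
  i= 8: X-Y = 25 → Z
  i= 9: E-Q = 14 → O
  i=10: J-J =  0 → A
  i=11: K-L = 25 → Z
  shifts repeat with period 3: OAZ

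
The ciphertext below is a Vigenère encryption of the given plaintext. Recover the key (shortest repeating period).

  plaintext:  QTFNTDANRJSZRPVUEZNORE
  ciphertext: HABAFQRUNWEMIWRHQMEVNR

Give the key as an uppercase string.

  i= 0: H-Q = 17 → R
  i= 1: A-T =  7 → H
  i= 2: B-F = 22 → W
  i= 3: A-N = 13 → N
  i= 4: F-T = 12 → M
  i= 5: Q-D = 13 → N
  i= 6: R-A = 17 → R
  i= 7: U-N =  7 → H
  i= 8: N-R = 22 → W
  i= 9: W-J = 13 → N
  i=10: E-S = 12 → M
  i=11: M-Z = 13 → N
  i=12: I-R = 17 → R
  i=13: W-P =  7 → H
  i=14: R-V = 22 → W
  i=15: H-U = 13 → N
  i=16: Q-E = 12 → M
  i=17: M-Z = 13 → N
  i=18: E-N = 17 → R
  i=19: V-O =  7 → H
  i=20: N-R = 22 → W
  i=21: R-E = 13 → N
  shifts repeat with period 6: RHWNMN

RHWNMN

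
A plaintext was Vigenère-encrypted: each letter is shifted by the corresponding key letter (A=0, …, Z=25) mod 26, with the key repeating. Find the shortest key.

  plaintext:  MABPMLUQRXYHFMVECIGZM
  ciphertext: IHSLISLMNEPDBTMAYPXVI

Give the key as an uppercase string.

  i= 0: I-M = 22 → W
  i= 1: H-A =  7 → H
  i= 2: S-B = 17 → R
  i= 3: L-P = 22 → W
  i= 4: I-M = 22 → W
  i= 5: S-L =  7 → H
  i= 6: L-U = 17 → R
  i= 7: M-Q = 22 → W
  i= 8: N-R = 22 → W
  i= 9: E-X =  7 → H
  i=10: P-Y = 17 → R
  i=11: D-H = 22 → W
  i=12: B-F = 22 → W
  i=13: T-M =  7 → H
  i=14: M-V = 17 → R
  i=15: A-E = 22 → W
  i=16: Y-C = 22 → W
  i=17: P-I =  7 → H
  i=18: X-G = 17 → R
  i=19: V-Z = 22 → W
  i=20: I-M = 22 → W
  shifts repeat with period 4: WHRW

WHRW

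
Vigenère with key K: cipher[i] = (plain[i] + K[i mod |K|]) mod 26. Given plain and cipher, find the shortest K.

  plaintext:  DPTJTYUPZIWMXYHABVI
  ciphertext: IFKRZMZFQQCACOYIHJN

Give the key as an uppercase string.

FQRIGO

  i= 0: I-D =  5 → F
  i= 1: F-P = 16 → Q
  i= 2: K-T = 17 → R
  i= 3: R-J =  8 → I
  i= 4: Z-T =  6 → G
  i= 5: M-Y = 14 → O
  i= 6: Z-U =  5 → F
  i= 7: F-P = 16 → Q
  i= 8: Q-Z = 17 → R
  i= 9: Q-I =  8 → I
  i=10: C-W =  6 → G
  i=11: A-M = 14 → O
  i=12: C-X =  5 → F
  i=13: O-Y = 16 → Q
  i=14: Y-H = 17 → R
  i=15: I-A =  8 → I
  i=16: H-B =  6 → G
  i=17: J-V = 14 → O
  i=18: N-I =  5 → F
  shifts repeat with period 6: FQRIGO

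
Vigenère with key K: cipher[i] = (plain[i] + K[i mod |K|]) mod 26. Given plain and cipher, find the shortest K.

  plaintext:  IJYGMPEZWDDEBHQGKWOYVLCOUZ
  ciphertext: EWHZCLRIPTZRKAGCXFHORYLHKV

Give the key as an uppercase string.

  i= 0: E-I = 22 → W
  i= 1: W-J = 13 → N
  i= 2: H-Y =  9 → J
  i= 3: Z-G = 19 → T
  i= 4: C-M = 16 → Q
  i= 5: L-P = 22 → W
  i= 6: R-E = 13 → N
  i= 7: I-Z =  9 → J
  i= 8: P-W = 19 → T
  i= 9: T-D = 16 → Q
  i=10: Z-D = 22 → W
  i=11: R-E = 13 → N
  i=12: K-B =  9 → J
  i=13: A-H = 19 → T
  i=14: G-Q = 16 → Q
  i=15: C-G = 22 → W
  i=16: X-K = 13 → N
  i=17: F-W =  9 → J
  i=18: H-O = 19 → T
  i=19: O-Y = 16 → Q
  i=20: R-V = 22 → W
  i=21: Y-L = 13 → N
  i=22: L-C =  9 → J
  i=23: H-O = 19 → T
  i=24: K-U = 16 → Q
  i=25: V-Z = 22 → W
  shifts repeat with period 5: WNJTQ

WNJTQ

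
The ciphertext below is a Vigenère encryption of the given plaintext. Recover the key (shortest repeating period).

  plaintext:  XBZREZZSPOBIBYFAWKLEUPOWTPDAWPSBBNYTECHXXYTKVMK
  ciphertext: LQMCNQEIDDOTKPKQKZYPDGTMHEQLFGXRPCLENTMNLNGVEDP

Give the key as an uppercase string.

  i= 0: L-X = 14 → O
  i= 1: Q-B = 15 → P
  i= 2: M-Z = 13 → N
  i= 3: C-R = 11 → L
  i= 4: N-E =  9 → J
  i= 5: Q-Z = 17 → R
  i= 6: E-Z =  5 → F
  i= 7: I-S = 16 → Q
  i= 8: D-P = 14 → O
  i= 9: D-O = 15 → P
  i=10: O-B = 13 → N
  i=11: T-I = 11 → L
  i=12: K-B =  9 → J
  i=13: P-Y = 17 → R
  i=14: K-F =  5 → F
  i=15: Q-A = 16 → Q
  i=16: K-W = 14 → O
  i=17: Z-K = 15 → P
  i=18: Y-L = 13 → N
  i=19: P-E = 11 → L
  i=20: D-U =  9 → J
  i=21: G-P = 17 → R
  i=22: T-O =  5 → F
  i=23: M-W = 16 → Q
  i=24: H-T = 14 → O
  i=25: E-P = 15 → P
  i=26: Q-D = 13 → N
  i=27: L-A = 11 → L
  i=28: F-W =  9 → J
  i=29: G-P = 17 → R
  i=30: X-S =  5 → F
  i=31: R-B = 16 → Q
  i=32: P-B = 14 → O
  i=33: C-N = 15 → P
  i=34: L-Y = 13 → N
  i=35: E-T = 11 → L
  i=36: N-E =  9 → J
  i=37: T-C = 17 → R
  i=38: M-H =  5 → F
  i=39: N-X = 16 → Q
  i=40: L-X = 14 → O
  i=41: N-Y = 15 → P
  i=42: G-T = 13 → N
  i=43: V-K = 11 → L
  i=44: E-V =  9 → J
  i=45: D-M = 17 → R
  i=46: P-K =  5 → F
  shifts repeat with period 8: OPNLJRFQ

OPNLJRFQ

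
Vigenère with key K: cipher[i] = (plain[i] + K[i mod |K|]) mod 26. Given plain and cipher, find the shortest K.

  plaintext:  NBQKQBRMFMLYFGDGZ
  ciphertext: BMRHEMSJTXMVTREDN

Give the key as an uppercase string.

  i= 0: B-N = 14 → O
  i= 1: M-B = 11 → L
  i= 2: R-Q =  1 → B
  i= 3: H-K = 23 → X
  i= 4: E-Q = 14 → O
  i= 5: M-B = 11 → L
  i= 6: S-R =  1 → B
  i= 7: J-M = 23 → X
  i= 8: T-F = 14 → O
  i= 9: X-M = 11 → L
  i=10: M-L =  1 → B
  i=11: V-Y = 23 → X
  i=12: T-F = 14 → O
  i=13: R-G = 11 → L
  i=14: E-D =  1 → B
  i=15: D-G = 23 → X
  i=16: N-Z = 14 → O
  shifts repeat with period 4: OLBX

OLBX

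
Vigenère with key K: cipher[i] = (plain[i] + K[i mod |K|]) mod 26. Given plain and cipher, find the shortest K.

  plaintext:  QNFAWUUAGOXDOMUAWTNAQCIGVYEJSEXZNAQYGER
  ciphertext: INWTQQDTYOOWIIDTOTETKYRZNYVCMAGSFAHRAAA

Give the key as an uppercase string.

SARTUWJT

  i= 0: I-Q = 18 → S
  i= 1: N-N =  0 → A
  i= 2: W-F = 17 → R
  i= 3: T-A = 19 → T
  i= 4: Q-W = 20 → U
  i= 5: Q-U = 22 → W
  i= 6: D-U =  9 → J
  i= 7: T-A = 19 → T
  i= 8: Y-G = 18 → S
  i= 9: O-O =  0 → A
  i=10: O-X = 17 → R
  i=11: W-D = 19 → T
  i=12: I-O = 20 → U
  i=13: I-M = 22 → W
  i=14: D-U =  9 → J
  i=15: T-A = 19 → T
  i=16: O-W = 18 → S
  i=17: T-T =  0 → A
  i=18: E-N = 17 → R
  i=19: T-A = 19 → T
  i=20: K-Q = 20 → U
  i=21: Y-C = 22 → W
  i=22: R-I =  9 → J
  i=23: Z-G = 19 → T
  i=24: N-V = 18 → S
  i=25: Y-Y =  0 → A
  i=26: V-E = 17 → R
  i=27: C-J = 19 → T
  i=28: M-S = 20 → U
  i=29: A-E = 22 → W
  i=30: G-X =  9 → J
  i=31: S-Z = 19 → T
  i=32: F-N = 18 → S
  i=33: A-A =  0 → A
  i=34: H-Q = 17 → R
  i=35: R-Y = 19 → T
  i=36: A-G = 20 → U
  i=37: A-E = 22 → W
  i=38: A-R =  9 → J
  shifts repeat with period 8: SARTUWJT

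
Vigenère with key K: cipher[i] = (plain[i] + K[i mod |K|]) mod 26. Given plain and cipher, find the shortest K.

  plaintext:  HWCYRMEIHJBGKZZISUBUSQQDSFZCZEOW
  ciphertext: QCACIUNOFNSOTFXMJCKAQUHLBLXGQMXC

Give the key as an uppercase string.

  i= 0: Q-H =  9 → J
  i= 1: C-W =  6 → G
  i= 2: A-C = 24 → Y
  i= 3: C-Y =  4 → E
  i= 4: I-R = 17 → R
  i= 5: U-M =  8 → I
  i= 6: N-E =  9 → J
  i= 7: O-I =  6 → G
  i= 8: F-H = 24 → Y
  i= 9: N-J =  4 → E
  i=10: S-B = 17 → R
  i=11: O-G =  8 → I
  i=12: T-K =  9 → J
  i=13: F-Z =  6 → G
  i=14: X-Z = 24 → Y
  i=15: M-I =  4 → E
  i=16: J-S = 17 → R
  i=17: C-U =  8 → I
  i=18: K-B =  9 → J
  i=19: A-U =  6 → G
  i=20: Q-S = 24 → Y
  i=21: U-Q =  4 → E
  i=22: H-Q = 17 → R
  i=23: L-D =  8 → I
  i=24: B-S =  9 → J
  i=25: L-F =  6 → G
  i=26: X-Z = 24 → Y
  i=27: G-C =  4 → E
  i=28: Q-Z = 17 → R
  i=29: M-E =  8 → I
  i=30: X-O =  9 → J
  i=31: C-W =  6 → G
  shifts repeat with period 6: JGYERI

JGYERI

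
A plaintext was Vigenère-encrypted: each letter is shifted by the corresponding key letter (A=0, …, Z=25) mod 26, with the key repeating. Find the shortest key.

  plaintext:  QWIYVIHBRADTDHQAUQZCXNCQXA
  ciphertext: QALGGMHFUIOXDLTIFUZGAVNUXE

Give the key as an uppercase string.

  i= 0: Q-Q =  0 → A
  i= 1: A-W =  4 → E
  i= 2: L-I =  3 → D
  i= 3: G-Y =  8 → I
  i= 4: G-V = 11 → L
  i= 5: M-I =  4 → E
  i= 6: H-H =  0 → A
  i= 7: F-B =  4 → E
  i= 8: U-R =  3 → D
  i= 9: I-A =  8 → I
  i=10: O-D = 11 → L
  i=11: X-T =  4 → E
  i=12: D-D =  0 → A
  i=13: L-H =  4 → E
  i=14: T-Q =  3 → D
  i=15: I-A =  8 → I
  i=16: F-U = 11 → L
  i=17: U-Q =  4 → E
  i=18: Z-Z =  0 → A
  i=19: G-C =  4 → E
  i=20: A-X =  3 → D
  i=21: V-N =  8 → I
  i=22: N-C = 11 → L
  i=23: U-Q =  4 → E
  i=24: X-X =  0 → A
  i=25: E-A =  4 → E
  shifts repeat with period 6: AEDILE

AEDILE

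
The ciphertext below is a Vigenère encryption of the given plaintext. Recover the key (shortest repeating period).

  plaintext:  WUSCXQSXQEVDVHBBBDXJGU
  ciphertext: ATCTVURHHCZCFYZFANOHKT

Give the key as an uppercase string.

  i= 0: A-W =  4 → E
  i= 1: T-U = 25 → Z
  i= 2: C-S = 10 → K
  i= 3: T-C = 17 → R
  i= 4: V-X = 24 → Y
  i= 5: U-Q =  4 → E
  i= 6: R-S = 25 → Z
  i= 7: H-X = 10 → K
  i= 8: H-Q = 17 → R
  i= 9: C-E = 24 → Y
  i=10: Z-V =  4 → E
  i=11: C-D = 25 → Z
  i=12: F-V = 10 → K
  i=13: Y-H = 17 → R
  i=14: Z-B = 24 → Y
  i=15: F-B =  4 → E
  i=16: A-B = 25 → Z
  i=17: N-D = 10 → K
  i=18: O-X = 17 → R
  i=19: H-J = 24 → Y
  i=20: K-G =  4 → E
  i=21: T-U = 25 → Z
  shifts repeat with period 5: EZKRY

EZKRY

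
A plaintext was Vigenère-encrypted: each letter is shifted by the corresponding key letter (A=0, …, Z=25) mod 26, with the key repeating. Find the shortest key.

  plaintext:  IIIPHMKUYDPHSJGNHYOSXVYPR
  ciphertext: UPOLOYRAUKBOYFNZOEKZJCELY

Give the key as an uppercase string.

  i= 0: U-I = 12 → M
  i= 1: P-I =  7 → H
  i= 2: O-I =  6 → G
  i= 3: L-P = 22 → W
  i= 4: O-H =  7 → H
  i= 5: Y-M = 12 → M
  i= 6: R-K =  7 → H
  i= 7: A-U =  6 → G
  i= 8: U-Y = 22 → W
  i= 9: K-D =  7 → H
  i=10: B-P = 12 → M
  i=11: O-H =  7 → H
  i=12: Y-S =  6 → G
  i=13: F-J = 22 → W
  i=14: N-G =  7 → H
  i=15: Z-N = 12 → M
  i=16: O-H =  7 → H
  i=17: E-Y =  6 → G
  i=18: K-O = 22 → W
  i=19: Z-S =  7 → H
  i=20: J-X = 12 → M
  i=21: C-V =  7 → H
  i=22: E-Y =  6 → G
  i=23: L-P = 22 → W
  i=24: Y-R =  7 → H
  shifts repeat with period 5: MHGWH

MHGWH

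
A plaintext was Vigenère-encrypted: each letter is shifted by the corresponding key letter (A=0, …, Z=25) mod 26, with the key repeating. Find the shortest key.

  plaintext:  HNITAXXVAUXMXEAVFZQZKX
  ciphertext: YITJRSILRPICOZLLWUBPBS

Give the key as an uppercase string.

RVLQ

  i= 0: Y-H = 17 → R
  i= 1: I-N = 21 → V
  i= 2: T-I = 11 → L
  i= 3: J-T = 16 → Q
  i= 4: R-A = 17 → R
  i= 5: S-X = 21 → V
  i= 6: I-X = 11 → L
  i= 7: L-V = 16 → Q
  i= 8: R-A = 17 → R
  i= 9: P-U = 21 → V
  i=10: I-X = 11 → L
  i=11: C-M = 16 → Q
  i=12: O-X = 17 → R
  i=13: Z-E = 21 → V
  i=14: L-A = 11 → L
  i=15: L-V = 16 → Q
  i=16: W-F = 17 → R
  i=17: U-Z = 21 → V
  i=18: B-Q = 11 → L
  i=19: P-Z = 16 → Q
  i=20: B-K = 17 → R
  i=21: S-X = 21 → V
  shifts repeat with period 4: RVLQ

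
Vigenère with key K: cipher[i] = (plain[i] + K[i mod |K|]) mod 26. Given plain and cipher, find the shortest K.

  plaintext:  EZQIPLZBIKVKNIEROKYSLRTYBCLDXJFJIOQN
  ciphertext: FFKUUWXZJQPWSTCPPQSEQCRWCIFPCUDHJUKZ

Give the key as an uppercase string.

  i= 0: F-E =  1 → B
  i= 1: F-Z =  6 → G
  i= 2: K-Q = 20 → U
  i= 3: U-I = 12 → M
  i= 4: U-P =  5 → F
  i= 5: W-L = 11 → L
  i= 6: X-Z = 24 → Y
  i= 7: Z-B = 24 → Y
  i= 8: J-I =  1 → B
  i= 9: Q-K =  6 → G
  i=10: P-V = 20 → U
  i=11: W-K = 12 → M
  i=12: S-N =  5 → F
  i=13: T-I = 11 → L
  i=14: C-E = 24 → Y
  i=15: P-R = 24 → Y
  i=16: P-O =  1 → B
  i=17: Q-K =  6 → G
  i=18: S-Y = 20 → U
  i=19: E-S = 12 → M
  i=20: Q-L =  5 → F
  i=21: C-R = 11 → L
  i=22: R-T = 24 → Y
  i=23: W-Y = 24 → Y
  i=24: C-B =  1 → B
  i=25: I-C =  6 → G
  i=26: F-L = 20 → U
  i=27: P-D = 12 → M
  i=28: C-X =  5 → F
  i=29: U-J = 11 → L
  i=30: D-F = 24 → Y
  i=31: H-J = 24 → Y
  i=32: J-I =  1 → B
  i=33: U-O =  6 → G
  i=34: K-Q = 20 → U
  i=35: Z-N = 12 → M
  shifts repeat with period 8: BGUMFLYY

BGUMFLYY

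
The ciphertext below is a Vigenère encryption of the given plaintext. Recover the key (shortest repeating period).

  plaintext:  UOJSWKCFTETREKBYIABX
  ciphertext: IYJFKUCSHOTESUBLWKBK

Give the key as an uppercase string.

  i= 0: I-U = 14 → O
  i= 1: Y-O = 10 → K
  i= 2: J-J =  0 → A
  i= 3: F-S = 13 → N
  i= 4: K-W = 14 → O
  i= 5: U-K = 10 → K
  i= 6: C-C =  0 → A
  i= 7: S-F = 13 → N
  i= 8: H-T = 14 → O
  i= 9: O-E = 10 → K
  i=10: T-T =  0 → A
  i=11: E-R = 13 → N
  i=12: S-E = 14 → O
  i=13: U-K = 10 → K
  i=14: B-B =  0 → A
  i=15: L-Y = 13 → N
  i=16: W-I = 14 → O
  i=17: K-A = 10 → K
  i=18: B-B =  0 → A
  i=19: K-X = 13 → N
  shifts repeat with period 4: OKAN

OKAN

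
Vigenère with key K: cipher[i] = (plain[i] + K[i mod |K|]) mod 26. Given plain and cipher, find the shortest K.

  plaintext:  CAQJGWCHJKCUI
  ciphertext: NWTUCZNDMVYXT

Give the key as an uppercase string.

LWD

  i= 0: N-C = 11 → L
  i= 1: W-A = 22 → W
  i= 2: T-Q =  3 → D
  i= 3: U-J = 11 → L
  i= 4: C-G = 22 → W
  i= 5: Z-W =  3 → D
  i= 6: N-C = 11 → L
  i= 7: D-H = 22 → W
  i= 8: M-J =  3 → D
  i= 9: V-K = 11 → L
  i=10: Y-C = 22 → W
  i=11: X-U =  3 → D
  i=12: T-I = 11 → L
  shifts repeat with period 3: LWD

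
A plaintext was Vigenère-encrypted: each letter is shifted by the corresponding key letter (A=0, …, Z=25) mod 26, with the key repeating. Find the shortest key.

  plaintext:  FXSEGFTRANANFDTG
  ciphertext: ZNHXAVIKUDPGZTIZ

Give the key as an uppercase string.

UQPT

  i= 0: Z-F = 20 → U
  i= 1: N-X = 16 → Q
  i= 2: H-S = 15 → P
  i= 3: X-E = 19 → T
  i= 4: A-G = 20 → U
  i= 5: V-F = 16 → Q
  i= 6: I-T = 15 → P
  i= 7: K-R = 19 → T
  i= 8: U-A = 20 → U
  i= 9: D-N = 16 → Q
  i=10: P-A = 15 → P
  i=11: G-N = 19 → T
  i=12: Z-F = 20 → U
  i=13: T-D = 16 → Q
  i=14: I-T = 15 → P
  i=15: Z-G = 19 → T
  shifts repeat with period 4: UQPT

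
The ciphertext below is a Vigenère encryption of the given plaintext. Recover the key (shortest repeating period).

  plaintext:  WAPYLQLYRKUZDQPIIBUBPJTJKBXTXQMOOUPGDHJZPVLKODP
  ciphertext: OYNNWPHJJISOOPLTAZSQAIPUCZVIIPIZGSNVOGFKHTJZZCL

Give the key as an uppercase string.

  i= 0: O-W = 18 → S
  i= 1: Y-A = 24 → Y
  i= 2: N-P = 24 → Y
  i= 3: N-Y = 15 → P
  i= 4: W-L = 11 → L
  i= 5: P-Q = 25 → Z
  i= 6: H-L = 22 → W
  i= 7: J-Y = 11 → L
  i= 8: J-R = 18 → S
  i= 9: I-K = 24 → Y
  i=10: S-U = 24 → Y
  i=11: O-Z = 15 → P
  i=12: O-D = 11 → L
  i=13: P-Q = 25 → Z
  i=14: L-P = 22 → W
  i=15: T-I = 11 → L
  i=16: A-I = 18 → S
  i=17: Z-B = 24 → Y
  i=18: S-U = 24 → Y
  i=19: Q-B = 15 → P
  i=20: A-P = 11 → L
  i=21: I-J = 25 → Z
  i=22: P-T = 22 → W
  i=23: U-J = 11 → L
  i=24: C-K = 18 → S
  i=25: Z-B = 24 → Y
  i=26: V-X = 24 → Y
  i=27: I-T = 15 → P
  i=28: I-X = 11 → L
  i=29: P-Q = 25 → Z
  i=30: I-M = 22 → W
  i=31: Z-O = 11 → L
  i=32: G-O = 18 → S
  i=33: S-U = 24 → Y
  i=34: N-P = 24 → Y
  i=35: V-G = 15 → P
  i=36: O-D = 11 → L
  i=37: G-H = 25 → Z
  i=38: F-J = 22 → W
  i=39: K-Z = 11 → L
  i=40: H-P = 18 → S
  i=41: T-V = 24 → Y
  i=42: J-L = 24 → Y
  i=43: Z-K = 15 → P
  i=44: Z-O = 11 → L
  i=45: C-D = 25 → Z
  i=46: L-P = 22 → W
  shifts repeat with period 8: SYYPLZWL

SYYPLZWL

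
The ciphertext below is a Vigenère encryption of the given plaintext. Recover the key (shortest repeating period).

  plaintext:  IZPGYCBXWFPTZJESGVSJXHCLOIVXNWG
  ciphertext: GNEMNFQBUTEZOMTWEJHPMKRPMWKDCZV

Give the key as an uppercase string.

  i= 0: G-I = 24 → Y
  i= 1: N-Z = 14 → O
  i= 2: E-P = 15 → P
  i= 3: M-G =  6 → G
  i= 4: N-Y = 15 → P
  i= 5: F-C =  3 → D
  i= 6: Q-B = 15 → P
  i= 7: B-X =  4 → E
  i= 8: U-W = 24 → Y
  i= 9: T-F = 14 → O
  i=10: E-P = 15 → P
  i=11: Z-T =  6 → G
  i=12: O-Z = 15 → P
  i=13: M-J =  3 → D
  i=14: T-E = 15 → P
  i=15: W-S =  4 → E
  i=16: E-G = 24 → Y
  i=17: J-V = 14 → O
  i=18: H-S = 15 → P
  i=19: P-J =  6 → G
  i=20: M-X = 15 → P
  i=21: K-H =  3 → D
  i=22: R-C = 15 → P
  i=23: P-L =  4 → E
  i=24: M-O = 24 → Y
  i=25: W-I = 14 → O
  i=26: K-V = 15 → P
  i=27: D-X =  6 → G
  i=28: C-N = 15 → P
  i=29: Z-W =  3 → D
  i=30: V-G = 15 → P
  shifts repeat with period 8: YOPGPDPE

YOPGPDPE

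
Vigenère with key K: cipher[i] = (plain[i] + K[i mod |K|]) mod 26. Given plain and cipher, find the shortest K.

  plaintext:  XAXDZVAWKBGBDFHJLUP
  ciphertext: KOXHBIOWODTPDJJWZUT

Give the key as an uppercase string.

  i= 0: K-X = 13 → N
  i= 1: O-A = 14 → O
  i= 2: X-X =  0 → A
  i= 3: H-D =  4 → E
  i= 4: B-Z =  2 → C
  i= 5: I-V = 13 → N
  i= 6: O-A = 14 → O
  i= 7: W-W =  0 → A
  i= 8: O-K =  4 → E
  i= 9: D-B =  2 → C
  i=10: T-G = 13 → N
  i=11: P-B = 14 → O
  i=12: D-D =  0 → A
  i=13: J-F =  4 → E
  i=14: J-H =  2 → C
  i=15: W-J = 13 → N
  i=16: Z-L = 14 → O
  i=17: U-U =  0 → A
  i=18: T-P =  4 → E
  shifts repeat with period 5: NOAEC

NOAEC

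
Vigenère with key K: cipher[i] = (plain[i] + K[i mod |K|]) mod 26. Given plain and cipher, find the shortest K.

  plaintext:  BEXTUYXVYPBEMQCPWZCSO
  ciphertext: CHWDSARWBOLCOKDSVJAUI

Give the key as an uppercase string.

  i= 0: C-B =  1 → B
  i= 1: H-E =  3 → D
  i= 2: W-X = 25 → Z
  i= 3: D-T = 10 → K
  i= 4: S-U = 24 → Y
  i= 5: A-Y =  2 → C
  i= 6: R-X = 20 → U
  i= 7: W-V =  1 → B
  i= 8: B-Y =  3 → D
  i= 9: O-P = 25 → Z
  i=10: L-B = 10 → K
  i=11: C-E = 24 → Y
  i=12: O-M =  2 → C
  i=13: K-Q = 20 → U
  i=14: D-C =  1 → B
  i=15: S-P =  3 → D
  i=16: V-W = 25 → Z
  i=17: J-Z = 10 → K
  i=18: A-C = 24 → Y
  i=19: U-S =  2 → C
  i=20: I-O = 20 → U
  shifts repeat with period 7: BDZKYCU

BDZKYCU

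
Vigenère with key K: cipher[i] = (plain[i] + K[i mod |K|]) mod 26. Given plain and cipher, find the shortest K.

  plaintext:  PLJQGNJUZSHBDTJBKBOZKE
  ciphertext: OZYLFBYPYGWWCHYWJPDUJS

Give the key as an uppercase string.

  i= 0: O-P = 25 → Z
  i= 1: Z-L = 14 → O
  i= 2: Y-J = 15 → P
  i= 3: L-Q = 21 → V
  i= 4: F-G = 25 → Z
  i= 5: B-N = 14 → O
  i= 6: Y-J = 15 → P
  i= 7: P-U = 21 → V
  i= 8: Y-Z = 25 → Z
  i= 9: G-S = 14 → O
  i=10: W-H = 15 → P
  i=11: W-B = 21 → V
  i=12: C-D = 25 → Z
  i=13: H-T = 14 → O
  i=14: Y-J = 15 → P
  i=15: W-B = 21 → V
  i=16: J-K = 25 → Z
  i=17: P-B = 14 → O
  i=18: D-O = 15 → P
  i=19: U-Z = 21 → V
  i=20: J-K = 25 → Z
  i=21: S-E = 14 → O
  shifts repeat with period 4: ZOPV

ZOPV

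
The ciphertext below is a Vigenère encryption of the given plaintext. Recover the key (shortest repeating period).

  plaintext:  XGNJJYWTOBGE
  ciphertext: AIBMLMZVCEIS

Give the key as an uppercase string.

  i= 0: A-X =  3 → D
  i= 1: I-G =  2 → C
  i= 2: B-N = 14 → O
  i= 3: M-J =  3 → D
  i= 4: L-J =  2 → C
  i= 5: M-Y = 14 → O
  i= 6: Z-W =  3 → D
  i= 7: V-T =  2 → C
  i= 8: C-O = 14 → O
  i= 9: E-B =  3 → D
  i=10: I-G =  2 → C
  i=11: S-E = 14 → O
  shifts repeat with period 3: DCO

DCO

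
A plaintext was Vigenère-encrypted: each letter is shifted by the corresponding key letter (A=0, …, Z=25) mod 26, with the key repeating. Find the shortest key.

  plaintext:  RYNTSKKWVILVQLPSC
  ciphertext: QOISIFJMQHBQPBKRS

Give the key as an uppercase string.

ZQV

  i= 0: Q-R = 25 → Z
  i= 1: O-Y = 16 → Q
  i= 2: I-N = 21 → V
  i= 3: S-T = 25 → Z
  i= 4: I-S = 16 → Q
  i= 5: F-K = 21 → V
  i= 6: J-K = 25 → Z
  i= 7: M-W = 16 → Q
  i= 8: Q-V = 21 → V
  i= 9: H-I = 25 → Z
  i=10: B-L = 16 → Q
  i=11: Q-V = 21 → V
  i=12: P-Q = 25 → Z
  i=13: B-L = 16 → Q
  i=14: K-P = 21 → V
  i=15: R-S = 25 → Z
  i=16: S-C = 16 → Q
  shifts repeat with period 3: ZQV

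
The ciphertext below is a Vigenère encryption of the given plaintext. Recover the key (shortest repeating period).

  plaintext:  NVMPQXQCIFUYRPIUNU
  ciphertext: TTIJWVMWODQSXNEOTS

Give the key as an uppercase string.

  i= 0: T-N =  6 → G
  i= 1: T-V = 24 → Y
  i= 2: I-M = 22 → W
  i= 3: J-P = 20 → U
  i= 4: W-Q =  6 → G
  i= 5: V-X = 24 → Y
  i= 6: M-Q = 22 → W
  i= 7: W-C = 20 → U
  i= 8: O-I =  6 → G
  i= 9: D-F = 24 → Y
  i=10: Q-U = 22 → W
  i=11: S-Y = 20 → U
  i=12: X-R =  6 → G
  i=13: N-P = 24 → Y
  i=14: E-I = 22 → W
  i=15: O-U = 20 → U
  i=16: T-N =  6 → G
  i=17: S-U = 24 → Y
  shifts repeat with period 4: GYWU

GYWU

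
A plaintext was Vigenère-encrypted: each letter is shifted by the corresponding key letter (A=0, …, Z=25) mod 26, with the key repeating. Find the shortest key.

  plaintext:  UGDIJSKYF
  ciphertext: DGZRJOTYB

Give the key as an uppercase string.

  i= 0: D-U =  9 → J
  i= 1: G-G =  0 → A
  i= 2: Z-D = 22 → W
  i= 3: R-I =  9 → J
  i= 4: J-J =  0 → A
  i= 5: O-S = 22 → W
  i= 6: T-K =  9 → J
  i= 7: Y-Y =  0 → A
  i= 8: B-F = 22 → W
  shifts repeat with period 3: JAW

JAW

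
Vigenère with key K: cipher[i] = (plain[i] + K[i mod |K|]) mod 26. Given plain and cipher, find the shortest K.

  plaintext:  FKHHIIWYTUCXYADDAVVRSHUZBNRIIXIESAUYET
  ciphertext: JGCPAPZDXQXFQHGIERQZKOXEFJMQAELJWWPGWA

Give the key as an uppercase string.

  i= 0: J-F =  4 → E
  i= 1: G-K = 22 → W
  i= 2: C-H = 21 → V
  i= 3: P-H =  8 → I
  i= 4: A-I = 18 → S
  i= 5: P-I =  7 → H
  i= 6: Z-W =  3 → D
  i= 7: D-Y =  5 → F
  i= 8: X-T =  4 → E
  i= 9: Q-U = 22 → W
  i=10: X-C = 21 → V
  i=11: F-X =  8 → I
  i=12: Q-Y = 18 → S
  i=13: H-A =  7 → H
  i=14: G-D =  3 → D
  i=15: I-D =  5 → F
  i=16: E-A =  4 → E
  i=17: R-V = 22 → W
  i=18: Q-V = 21 → V
  i=19: Z-R =  8 → I
  i=20: K-S = 18 → S
  i=21: O-H =  7 → H
  i=22: X-U =  3 → D
  i=23: E-Z =  5 → F
  i=24: F-B =  4 → E
  i=25: J-N = 22 → W
  i=26: M-R = 21 → V
  i=27: Q-I =  8 → I
  i=28: A-I = 18 → S
  i=29: E-X =  7 → H
  i=30: L-I =  3 → D
  i=31: J-E =  5 → F
  i=32: W-S =  4 → E
  i=33: W-A = 22 → W
  i=34: P-U = 21 → V
  i=35: G-Y =  8 → I
  i=36: W-E = 18 → S
  i=37: A-T =  7 → H
  shifts repeat with period 8: EWVISHDF

EWVISHDF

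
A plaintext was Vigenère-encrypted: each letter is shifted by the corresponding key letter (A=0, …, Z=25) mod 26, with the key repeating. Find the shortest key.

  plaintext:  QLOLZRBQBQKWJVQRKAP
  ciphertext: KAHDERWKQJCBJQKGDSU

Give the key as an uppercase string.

UPTSFAV

  i= 0: K-Q = 20 → U
  i= 1: A-L = 15 → P
  i= 2: H-O = 19 → T
  i= 3: D-L = 18 → S
  i= 4: E-Z =  5 → F
  i= 5: R-R =  0 → A
  i= 6: W-B = 21 → V
  i= 7: K-Q = 20 → U
  i= 8: Q-B = 15 → P
  i= 9: J-Q = 19 → T
  i=10: C-K = 18 → S
  i=11: B-W =  5 → F
  i=12: J-J =  0 → A
  i=13: Q-V = 21 → V
  i=14: K-Q = 20 → U
  i=15: G-R = 15 → P
  i=16: D-K = 19 → T
  i=17: S-A = 18 → S
  i=18: U-P =  5 → F
  shifts repeat with period 7: UPTSFAV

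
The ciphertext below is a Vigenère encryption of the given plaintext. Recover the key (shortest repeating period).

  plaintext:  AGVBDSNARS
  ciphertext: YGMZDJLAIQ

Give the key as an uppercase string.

YAR

  i= 0: Y-A = 24 → Y
  i= 1: G-G =  0 → A
  i= 2: M-V = 17 → R
  i= 3: Z-B = 24 → Y
  i= 4: D-D =  0 → A
  i= 5: J-S = 17 → R
  i= 6: L-N = 24 → Y
  i= 7: A-A =  0 → A
  i= 8: I-R = 17 → R
  i= 9: Q-S = 24 → Y
  shifts repeat with period 3: YAR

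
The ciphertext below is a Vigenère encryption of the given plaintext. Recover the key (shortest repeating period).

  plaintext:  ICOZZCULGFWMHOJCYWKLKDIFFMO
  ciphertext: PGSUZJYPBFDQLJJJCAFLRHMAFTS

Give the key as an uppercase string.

HEEVA

  i= 0: P-I =  7 → H
  i= 1: G-C =  4 → E
  i= 2: S-O =  4 → E
  i= 3: U-Z = 21 → V
  i= 4: Z-Z =  0 → A
  i= 5: J-C =  7 → H
  i= 6: Y-U =  4 → E
  i= 7: P-L =  4 → E
  i= 8: B-G = 21 → V
  i= 9: F-F =  0 → A
  i=10: D-W =  7 → H
  i=11: Q-M =  4 → E
  i=12: L-H =  4 → E
  i=13: J-O = 21 → V
  i=14: J-J =  0 → A
  i=15: J-C =  7 → H
  i=16: C-Y =  4 → E
  i=17: A-W =  4 → E
  i=18: F-K = 21 → V
  i=19: L-L =  0 → A
  i=20: R-K =  7 → H
  i=21: H-D =  4 → E
  i=22: M-I =  4 → E
  i=23: A-F = 21 → V
  i=24: F-F =  0 → A
  i=25: T-M =  7 → H
  i=26: S-O =  4 → E
  shifts repeat with period 5: HEEVA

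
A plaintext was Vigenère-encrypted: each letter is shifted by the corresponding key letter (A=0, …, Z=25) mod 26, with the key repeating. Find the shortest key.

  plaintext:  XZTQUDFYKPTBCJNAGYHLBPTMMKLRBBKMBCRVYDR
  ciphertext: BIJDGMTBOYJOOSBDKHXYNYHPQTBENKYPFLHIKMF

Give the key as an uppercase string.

EJQNMJOD

  i= 0: B-X =  4 → E
  i= 1: I-Z =  9 → J
  i= 2: J-T = 16 → Q
  i= 3: D-Q = 13 → N
  i= 4: G-U = 12 → M
  i= 5: M-D =  9 → J
  i= 6: T-F = 14 → O
  i= 7: B-Y =  3 → D
  i= 8: O-K =  4 → E
  i= 9: Y-P =  9 → J
  i=10: J-T = 16 → Q
  i=11: O-B = 13 → N
  i=12: O-C = 12 → M
  i=13: S-J =  9 → J
  i=14: B-N = 14 → O
  i=15: D-A =  3 → D
  i=16: K-G =  4 → E
  i=17: H-Y =  9 → J
  i=18: X-H = 16 → Q
  i=19: Y-L = 13 → N
  i=20: N-B = 12 → M
  i=21: Y-P =  9 → J
  i=22: H-T = 14 → O
  i=23: P-M =  3 → D
  i=24: Q-M =  4 → E
  i=25: T-K =  9 → J
  i=26: B-L = 16 → Q
  i=27: E-R = 13 → N
  i=28: N-B = 12 → M
  i=29: K-B =  9 → J
  i=30: Y-K = 14 → O
  i=31: P-M =  3 → D
  i=32: F-B =  4 → E
  i=33: L-C =  9 → J
  i=34: H-R = 16 → Q
  i=35: I-V = 13 → N
  i=36: K-Y = 12 → M
  i=37: M-D =  9 → J
  i=38: F-R = 14 → O
  shifts repeat with period 8: EJQNMJOD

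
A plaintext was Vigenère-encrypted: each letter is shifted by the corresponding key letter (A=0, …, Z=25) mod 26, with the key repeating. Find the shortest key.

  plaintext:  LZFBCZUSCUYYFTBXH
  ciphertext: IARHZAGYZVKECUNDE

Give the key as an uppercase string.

  i= 0: I-L = 23 → X
  i= 1: A-Z =  1 → B
  i= 2: R-F = 12 → M
  i= 3: H-B =  6 → G
  i= 4: Z-C = 23 → X
  i= 5: A-Z =  1 → B
  i= 6: G-U = 12 → M
  i= 7: Y-S =  6 → G
  i= 8: Z-C = 23 → X
  i= 9: V-U =  1 → B
  i=10: K-Y = 12 → M
  i=11: E-Y =  6 → G
  i=12: C-F = 23 → X
  i=13: U-T =  1 → B
  i=14: N-B = 12 → M
  i=15: D-X =  6 → G
  i=16: E-H = 23 → X
  shifts repeat with period 4: XBMG

XBMG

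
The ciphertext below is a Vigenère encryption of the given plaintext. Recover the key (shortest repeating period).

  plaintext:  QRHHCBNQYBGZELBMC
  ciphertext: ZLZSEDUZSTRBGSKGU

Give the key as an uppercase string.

  i= 0: Z-Q =  9 → J
  i= 1: L-R = 20 → U
  i= 2: Z-H = 18 → S
  i= 3: S-H = 11 → L
  i= 4: E-C =  2 → C
  i= 5: D-B =  2 → C
  i= 6: U-N =  7 → H
  i= 7: Z-Q =  9 → J
  i= 8: S-Y = 20 → U
  i= 9: T-B = 18 → S
  i=10: R-G = 11 → L
  i=11: B-Z =  2 → C
  i=12: G-E =  2 → C
  i=13: S-L =  7 → H
  i=14: K-B =  9 → J
  i=15: G-M = 20 → U
  i=16: U-C = 18 → S
  shifts repeat with period 7: JUSLCCH

JUSLCCH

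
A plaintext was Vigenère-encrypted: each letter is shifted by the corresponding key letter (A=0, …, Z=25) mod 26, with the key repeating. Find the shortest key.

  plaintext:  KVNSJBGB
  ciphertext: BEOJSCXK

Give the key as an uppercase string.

  i= 0: B-K = 17 → R
  i= 1: E-V =  9 → J
  i= 2: O-N =  1 → B
  i= 3: J-S = 17 → R
  i= 4: S-J =  9 → J
  i= 5: C-B =  1 → B
  i= 6: X-G = 17 → R
  i= 7: K-B =  9 → J
  shifts repeat with period 3: RJB

RJB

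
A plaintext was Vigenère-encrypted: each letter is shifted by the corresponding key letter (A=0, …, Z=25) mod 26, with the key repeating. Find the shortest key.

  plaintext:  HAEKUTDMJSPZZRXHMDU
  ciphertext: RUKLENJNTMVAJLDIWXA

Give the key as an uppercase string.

  i= 0: R-H = 10 → K
  i= 1: U-A = 20 → U
  i= 2: K-E =  6 → G
  i= 3: L-K =  1 → B
  i= 4: E-U = 10 → K
  i= 5: N-T = 20 → U
  i= 6: J-D =  6 → G
  i= 7: N-M =  1 → B
  i= 8: T-J = 10 → K
  i= 9: M-S = 20 → U
  i=10: V-P =  6 → G
  i=11: A-Z =  1 → B
  i=12: J-Z = 10 → K
  i=13: L-R = 20 → U
  i=14: D-X =  6 → G
  i=15: I-H =  1 → B
  i=16: W-M = 10 → K
  i=17: X-D = 20 → U
  i=18: A-U =  6 → G
  shifts repeat with period 4: KUGB

KUGB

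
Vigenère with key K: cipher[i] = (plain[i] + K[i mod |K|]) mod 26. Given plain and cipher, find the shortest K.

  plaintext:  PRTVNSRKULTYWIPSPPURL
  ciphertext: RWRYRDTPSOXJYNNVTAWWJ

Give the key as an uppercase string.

CFYDEL

  i= 0: R-P =  2 → C
  i= 1: W-R =  5 → F
  i= 2: R-T = 24 → Y
  i= 3: Y-V =  3 → D
  i= 4: R-N =  4 → E
  i= 5: D-S = 11 → L
  i= 6: T-R =  2 → C
  i= 7: P-K =  5 → F
  i= 8: S-U = 24 → Y
  i= 9: O-L =  3 → D
  i=10: X-T =  4 → E
  i=11: J-Y = 11 → L
  i=12: Y-W =  2 → C
  i=13: N-I =  5 → F
  i=14: N-P = 24 → Y
  i=15: V-S =  3 → D
  i=16: T-P =  4 → E
  i=17: A-P = 11 → L
  i=18: W-U =  2 → C
  i=19: W-R =  5 → F
  i=20: J-L = 24 → Y
  shifts repeat with period 6: CFYDEL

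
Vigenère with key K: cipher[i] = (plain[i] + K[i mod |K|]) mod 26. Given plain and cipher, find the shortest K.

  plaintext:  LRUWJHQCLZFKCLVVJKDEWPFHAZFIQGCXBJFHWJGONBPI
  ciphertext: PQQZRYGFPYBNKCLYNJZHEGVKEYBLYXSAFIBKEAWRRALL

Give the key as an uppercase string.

  i= 0: P-L =  4 → E
  i= 1: Q-R = 25 → Z
  i= 2: Q-U = 22 → W
  i= 3: Z-W =  3 → D
  i= 4: R-J =  8 → I
  i= 5: Y-H = 17 → R
  i= 6: G-Q = 16 → Q
  i= 7: F-C =  3 → D
  i= 8: P-L =  4 → E
  i= 9: Y-Z = 25 → Z
  i=10: B-F = 22 → W
  i=11: N-K =  3 → D
  i=12: K-C =  8 → I
  i=13: C-L = 17 → R
  i=14: L-V = 16 → Q
  i=15: Y-V =  3 → D
  i=16: N-J =  4 → E
  i=17: J-K = 25 → Z
  i=18: Z-D = 22 → W
  i=19: H-E =  3 → D
  i=20: E-W =  8 → I
  i=21: G-P = 17 → R
  i=22: V-F = 16 → Q
  i=23: K-H =  3 → D
  i=24: E-A =  4 → E
  i=25: Y-Z = 25 → Z
  i=26: B-F = 22 → W
  i=27: L-I =  3 → D
  i=28: Y-Q =  8 → I
  i=29: X-G = 17 → R
  i=30: S-C = 16 → Q
  i=31: A-X =  3 → D
  i=32: F-B =  4 → E
  i=33: I-J = 25 → Z
  i=34: B-F = 22 → W
  i=35: K-H =  3 → D
  i=36: E-W =  8 → I
  i=37: A-J = 17 → R
  i=38: W-G = 16 → Q
  i=39: R-O =  3 → D
  i=40: R-N =  4 → E
  i=41: A-B = 25 → Z
  i=42: L-P = 22 → W
  i=43: L-I =  3 → D
  shifts repeat with period 8: EZWDIRQD

EZWDIRQD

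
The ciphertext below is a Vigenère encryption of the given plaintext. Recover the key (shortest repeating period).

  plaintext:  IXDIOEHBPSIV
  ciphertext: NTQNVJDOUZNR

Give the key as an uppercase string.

FWNFH

  i= 0: N-I =  5 → F
  i= 1: T-X = 22 → W
  i= 2: Q-D = 13 → N
  i= 3: N-I =  5 → F
  i= 4: V-O =  7 → H
  i= 5: J-E =  5 → F
  i= 6: D-H = 22 → W
  i= 7: O-B = 13 → N
  i= 8: U-P =  5 → F
  i= 9: Z-S =  7 → H
  i=10: N-I =  5 → F
  i=11: R-V = 22 → W
  shifts repeat with period 5: FWNFH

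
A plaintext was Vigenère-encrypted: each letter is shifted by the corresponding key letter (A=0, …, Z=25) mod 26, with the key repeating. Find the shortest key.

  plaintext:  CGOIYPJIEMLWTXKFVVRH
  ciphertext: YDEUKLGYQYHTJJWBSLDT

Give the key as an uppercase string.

WXQMM

  i= 0: Y-C = 22 → W
  i= 1: D-G = 23 → X
  i= 2: E-O = 16 → Q
  i= 3: U-I = 12 → M
  i= 4: K-Y = 12 → M
  i= 5: L-P = 22 → W
  i= 6: G-J = 23 → X
  i= 7: Y-I = 16 → Q
  i= 8: Q-E = 12 → M
  i= 9: Y-M = 12 → M
  i=10: H-L = 22 → W
  i=11: T-W = 23 → X
  i=12: J-T = 16 → Q
  i=13: J-X = 12 → M
  i=14: W-K = 12 → M
  i=15: B-F = 22 → W
  i=16: S-V = 23 → X
  i=17: L-V = 16 → Q
  i=18: D-R = 12 → M
  i=19: T-H = 12 → M
  shifts repeat with period 5: WXQMM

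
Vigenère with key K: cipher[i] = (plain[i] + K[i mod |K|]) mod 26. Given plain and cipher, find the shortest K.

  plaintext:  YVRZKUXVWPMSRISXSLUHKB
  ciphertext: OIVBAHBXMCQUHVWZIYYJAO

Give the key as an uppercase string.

QNEC

  i= 0: O-Y = 16 → Q
  i= 1: I-V = 13 → N
  i= 2: V-R =  4 → E
  i= 3: B-Z =  2 → C
  i= 4: A-K = 16 → Q
  i= 5: H-U = 13 → N
  i= 6: B-X =  4 → E
  i= 7: X-V =  2 → C
  i= 8: M-W = 16 → Q
  i= 9: C-P = 13 → N
  i=10: Q-M =  4 → E
  i=11: U-S =  2 → C
  i=12: H-R = 16 → Q
  i=13: V-I = 13 → N
  i=14: W-S =  4 → E
  i=15: Z-X =  2 → C
  i=16: I-S = 16 → Q
  i=17: Y-L = 13 → N
  i=18: Y-U =  4 → E
  i=19: J-H =  2 → C
  i=20: A-K = 16 → Q
  i=21: O-B = 13 → N
  shifts repeat with period 4: QNEC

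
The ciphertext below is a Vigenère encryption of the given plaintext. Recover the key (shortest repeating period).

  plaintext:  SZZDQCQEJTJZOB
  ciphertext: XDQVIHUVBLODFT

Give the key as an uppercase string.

  i= 0: X-S =  5 → F
  i= 1: D-Z =  4 → E
  i= 2: Q-Z = 17 → R
  i= 3: V-D = 18 → S
  i= 4: I-Q = 18 → S
  i= 5: H-C =  5 → F
  i= 6: U-Q =  4 → E
  i= 7: V-E = 17 → R
  i= 8: B-J = 18 → S
  i= 9: L-T = 18 → S
  i=10: O-J =  5 → F
  i=11: D-Z =  4 → E
  i=12: F-O = 17 → R
  i=13: T-B = 18 → S
  shifts repeat with period 5: FERSS

FERSS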